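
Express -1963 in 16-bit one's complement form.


Original: 0000011110101011
Invert all bits:
  bit 0: 0 → 1
  bit 1: 0 → 1
  bit 2: 0 → 1
  bit 3: 0 → 1
  bit 4: 0 → 1
  bit 5: 1 → 0
  bit 6: 1 → 0
  bit 7: 1 → 0
  bit 8: 1 → 0
  bit 9: 0 → 1
  bit 10: 1 → 0
  bit 11: 0 → 1
  bit 12: 1 → 0
  bit 13: 0 → 1
  bit 14: 1 → 0
  bit 15: 1 → 0
= 1111100001010100


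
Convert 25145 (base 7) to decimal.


Positional values (base 7):
  5 × 7^0 = 5 × 1 = 5
  4 × 7^1 = 4 × 7 = 28
  1 × 7^2 = 1 × 49 = 49
  5 × 7^3 = 5 × 343 = 1715
  2 × 7^4 = 2 × 2401 = 4802
Sum = 5 + 28 + 49 + 1715 + 4802
= 6599


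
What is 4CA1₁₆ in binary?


Each hex digit → 4 binary bits:
  4 = 0100
  C = 1100
  A = 1010
  1 = 0001
Concatenate: 0100 1100 1010 0001
= 0100110010100001


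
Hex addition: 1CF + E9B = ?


Align and add column by column (LSB to MSB, each column mod 16 with carry):
  01CF
+ 0E9B
  ----
  col 0: F(15) + B(11) + 0 (carry in) = 26 → A(10), carry out 1
  col 1: C(12) + 9(9) + 1 (carry in) = 22 → 6(6), carry out 1
  col 2: 1(1) + E(14) + 1 (carry in) = 16 → 0(0), carry out 1
  col 3: 0(0) + 0(0) + 1 (carry in) = 1 → 1(1), carry out 0
Reading digits MSB→LSB: 106A
Strip leading zeros: 106A
= 0x106A


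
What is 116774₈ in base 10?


Positional values:
Position 0: 4 × 8^0 = 4
Position 1: 7 × 8^1 = 56
Position 2: 7 × 8^2 = 448
Position 3: 6 × 8^3 = 3072
Position 4: 1 × 8^4 = 4096
Position 5: 1 × 8^5 = 32768
Sum = 4 + 56 + 448 + 3072 + 4096 + 32768
= 40444


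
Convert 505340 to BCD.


Each digit → 4-bit binary:
  5 → 0101
  0 → 0000
  5 → 0101
  3 → 0011
  4 → 0100
  0 → 0000
= 0101 0000 0101 0011 0100 0000


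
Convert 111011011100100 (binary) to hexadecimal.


Group into 4-bit nibbles: 0111011011100100
  0111 = 7
  0110 = 6
  1110 = E
  0100 = 4
= 0x76E4


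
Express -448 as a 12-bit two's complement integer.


Original: 000111000000
Step 1 - Invert all bits: 111000111111
Step 2 - Add 1: 111000111111 + 1
= 111001000000 (represents -448)


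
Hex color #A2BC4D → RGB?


Hex: #A2BC4D
R = A2₁₆ = 162
G = BC₁₆ = 188
B = 4D₁₆ = 77
= RGB(162, 188, 77)


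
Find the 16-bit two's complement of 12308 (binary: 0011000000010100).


Original: 0011000000010100
Step 1 - Invert all bits: 1100111111101011
Step 2 - Add 1: 1100111111101011 + 1
= 1100111111101100 (represents -12308)


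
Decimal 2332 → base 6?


Divide by 6 repeatedly:
2332 ÷ 6 = 388 remainder 4
388 ÷ 6 = 64 remainder 4
64 ÷ 6 = 10 remainder 4
10 ÷ 6 = 1 remainder 4
1 ÷ 6 = 0 remainder 1
Reading remainders bottom-up:
= 14444


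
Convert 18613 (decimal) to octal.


Divide by 8 repeatedly:
18613 ÷ 8 = 2326 remainder 5
2326 ÷ 8 = 290 remainder 6
290 ÷ 8 = 36 remainder 2
36 ÷ 8 = 4 remainder 4
4 ÷ 8 = 0 remainder 4
Reading remainders bottom-up:
= 0o44265


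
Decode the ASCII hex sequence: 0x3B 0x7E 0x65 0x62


Codes (hex): 0x3B 0x7E 0x65 0x62
Per-code ASCII lookup:
  0x3B = 59  (special character) → ';'
  0x7E = 126  (special character) → '~'
  0x65 = 101  (range 97-122: lowercase, 101 - 97 = 4) → 'e'
  0x62 = 98  (range 97-122: lowercase, 98 - 97 = 1) → 'b'
= ';~eb'


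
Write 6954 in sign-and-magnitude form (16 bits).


Sign bit: 0 (positive)
Magnitude: 6954 = 001101100101010
= 0001101100101010


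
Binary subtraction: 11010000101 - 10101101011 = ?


Align and subtract column by column (LSB to MSB, borrowing when needed):
  11010000101
- 10101101011
  -----------
  col 0: (1 - 0 borrow-in) - 1 → 1 - 1 = 0, borrow out 0
  col 1: (0 - 0 borrow-in) - 1 → borrow from next column: (0+2) - 1 = 1, borrow out 1
  col 2: (1 - 1 borrow-in) - 0 → 0 - 0 = 0, borrow out 0
  col 3: (0 - 0 borrow-in) - 1 → borrow from next column: (0+2) - 1 = 1, borrow out 1
  col 4: (0 - 1 borrow-in) - 0 → borrow from next column: (-1+2) - 0 = 1, borrow out 1
  col 5: (0 - 1 borrow-in) - 1 → borrow from next column: (-1+2) - 1 = 0, borrow out 1
  col 6: (0 - 1 borrow-in) - 1 → borrow from next column: (-1+2) - 1 = 0, borrow out 1
  col 7: (1 - 1 borrow-in) - 0 → 0 - 0 = 0, borrow out 0
  col 8: (0 - 0 borrow-in) - 1 → borrow from next column: (0+2) - 1 = 1, borrow out 1
  col 9: (1 - 1 borrow-in) - 0 → 0 - 0 = 0, borrow out 0
  col 10: (1 - 0 borrow-in) - 1 → 1 - 1 = 0, borrow out 0
Reading bits MSB→LSB: 00100011010
Strip leading zeros: 100011010
= 100011010


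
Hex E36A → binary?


Each hex digit → 4 binary bits:
  E = 1110
  3 = 0011
  6 = 0110
  A = 1010
Concatenate: 1110 0011 0110 1010
= 1110001101101010


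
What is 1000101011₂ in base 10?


Positional values:
Bit 0: 1 × 2^0 = 1
Bit 1: 1 × 2^1 = 2
Bit 3: 1 × 2^3 = 8
Bit 5: 1 × 2^5 = 32
Bit 9: 1 × 2^9 = 512
Sum = 1 + 2 + 8 + 32 + 512
= 555


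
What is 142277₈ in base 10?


Positional values:
Position 0: 7 × 8^0 = 7
Position 1: 7 × 8^1 = 56
Position 2: 2 × 8^2 = 128
Position 3: 2 × 8^3 = 1024
Position 4: 4 × 8^4 = 16384
Position 5: 1 × 8^5 = 32768
Sum = 7 + 56 + 128 + 1024 + 16384 + 32768
= 50367


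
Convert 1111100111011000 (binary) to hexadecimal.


Group into 4-bit nibbles: 1111100111011000
  1111 = F
  1001 = 9
  1101 = D
  1000 = 8
= 0xF9D8


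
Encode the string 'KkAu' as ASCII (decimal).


String: 'KkAu'  (4 characters)
Per-character ASCII lookup:
  'K': uppercase starts at 65: 'K' = 65 + 10 = 75
  'k': lowercase starts at 97: 'k' = 97 + 10 = 107
  'A': uppercase starts at 65: 'A' = 65 + 0 = 65
  'u': lowercase starts at 97: 'u' = 97 + 20 = 117
= 75 107 65 117


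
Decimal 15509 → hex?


Divide by 16 repeatedly:
15509 ÷ 16 = 969 remainder 5 (5)
969 ÷ 16 = 60 remainder 9 (9)
60 ÷ 16 = 3 remainder 12 (C)
3 ÷ 16 = 0 remainder 3 (3)
Reading remainders bottom-up:
= 0x3C95


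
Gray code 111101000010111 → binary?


Gray code: 111101000010111
MSB stays the same: 1
Each subsequent bit = prev_binary XOR current_gray:
  B[1] = 1 XOR 1 = 0
  B[2] = 0 XOR 1 = 1
  B[3] = 1 XOR 1 = 0
  B[4] = 0 XOR 0 = 0
  B[5] = 0 XOR 1 = 1
  B[6] = 1 XOR 0 = 1
  B[7] = 1 XOR 0 = 1
  B[8] = 1 XOR 0 = 1
  B[9] = 1 XOR 0 = 1
  B[10] = 1 XOR 1 = 0
  B[11] = 0 XOR 0 = 0
  B[12] = 0 XOR 1 = 1
  B[13] = 1 XOR 1 = 0
  B[14] = 0 XOR 1 = 1
= 101001111100101 (21477 decimal)


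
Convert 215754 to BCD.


Each digit → 4-bit binary:
  2 → 0010
  1 → 0001
  5 → 0101
  7 → 0111
  5 → 0101
  4 → 0100
= 0010 0001 0101 0111 0101 0100


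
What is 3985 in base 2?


Divide by 2 repeatedly:
3985 ÷ 2 = 1992 remainder 1
1992 ÷ 2 = 996 remainder 0
996 ÷ 2 = 498 remainder 0
498 ÷ 2 = 249 remainder 0
249 ÷ 2 = 124 remainder 1
124 ÷ 2 = 62 remainder 0
62 ÷ 2 = 31 remainder 0
31 ÷ 2 = 15 remainder 1
15 ÷ 2 = 7 remainder 1
7 ÷ 2 = 3 remainder 1
3 ÷ 2 = 1 remainder 1
1 ÷ 2 = 0 remainder 1
Reading remainders bottom-up:
= 111110010001


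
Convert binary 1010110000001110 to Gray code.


Binary: 1010110000001110
Gray code: G = B XOR (B >> 1)
B >> 1 = 0101011000000111
1010110000001110 XOR 0101011000000111:
  1 XOR 0 = 1
  0 XOR 1 = 1
  1 XOR 0 = 1
  0 XOR 1 = 1
  1 XOR 0 = 1
  1 XOR 1 = 0
  0 XOR 1 = 1
  0 XOR 0 = 0
  0 XOR 0 = 0
  0 XOR 0 = 0
  0 XOR 0 = 0
  0 XOR 0 = 0
  1 XOR 0 = 1
  1 XOR 1 = 0
  1 XOR 1 = 0
  0 XOR 1 = 1
= 1111101000001001


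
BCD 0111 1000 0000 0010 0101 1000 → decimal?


Each 4-bit group → digit:
  0111 → 7
  1000 → 8
  0000 → 0
  0010 → 2
  0101 → 5
  1000 → 8
= 780258


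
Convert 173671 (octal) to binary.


Each octal digit → 3 binary bits:
  1 = 001
  7 = 111
  3 = 011
  6 = 110
  7 = 111
  1 = 001
Concatenate: 001 111 011 110 111 001
= 001111011110111001


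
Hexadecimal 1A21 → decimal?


Positional values:
Position 0: 1 × 16^0 = 1 × 1 = 1
Position 1: 2 × 16^1 = 2 × 16 = 32
Position 2: A × 16^2 = 10 × 256 = 2560
Position 3: 1 × 16^3 = 1 × 4096 = 4096
Sum = 1 + 32 + 2560 + 4096
= 6689


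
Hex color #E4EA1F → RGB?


Hex: #E4EA1F
R = E4₁₆ = 228
G = EA₁₆ = 234
B = 1F₁₆ = 31
= RGB(228, 234, 31)


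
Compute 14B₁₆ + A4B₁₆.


Align and add column by column (LSB to MSB, each column mod 16 with carry):
  014B
+ 0A4B
  ----
  col 0: B(11) + B(11) + 0 (carry in) = 22 → 6(6), carry out 1
  col 1: 4(4) + 4(4) + 1 (carry in) = 9 → 9(9), carry out 0
  col 2: 1(1) + A(10) + 0 (carry in) = 11 → B(11), carry out 0
  col 3: 0(0) + 0(0) + 0 (carry in) = 0 → 0(0), carry out 0
Reading digits MSB→LSB: 0B96
Strip leading zeros: B96
= 0xB96


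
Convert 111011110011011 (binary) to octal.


Group into 3-bit groups: 111011110011011
  111 = 7
  011 = 3
  110 = 6
  011 = 3
  011 = 3
= 0o73633


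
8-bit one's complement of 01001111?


Original: 01001111
Invert all bits:
  bit 0: 0 → 1
  bit 1: 1 → 0
  bit 2: 0 → 1
  bit 3: 0 → 1
  bit 4: 1 → 0
  bit 5: 1 → 0
  bit 6: 1 → 0
  bit 7: 1 → 0
= 10110000


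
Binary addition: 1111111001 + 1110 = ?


Align and add column by column (LSB to MSB, carry propagating):
  01111111001
+ 00000001110
  -----------
  col 0: 1 + 0 + 0 (carry in) = 1 → bit 1, carry out 0
  col 1: 0 + 1 + 0 (carry in) = 1 → bit 1, carry out 0
  col 2: 0 + 1 + 0 (carry in) = 1 → bit 1, carry out 0
  col 3: 1 + 1 + 0 (carry in) = 2 → bit 0, carry out 1
  col 4: 1 + 0 + 1 (carry in) = 2 → bit 0, carry out 1
  col 5: 1 + 0 + 1 (carry in) = 2 → bit 0, carry out 1
  col 6: 1 + 0 + 1 (carry in) = 2 → bit 0, carry out 1
  col 7: 1 + 0 + 1 (carry in) = 2 → bit 0, carry out 1
  col 8: 1 + 0 + 1 (carry in) = 2 → bit 0, carry out 1
  col 9: 1 + 0 + 1 (carry in) = 2 → bit 0, carry out 1
  col 10: 0 + 0 + 1 (carry in) = 1 → bit 1, carry out 0
Reading bits MSB→LSB: 10000000111
Strip leading zeros: 10000000111
= 10000000111


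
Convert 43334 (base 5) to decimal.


Positional values (base 5):
  4 × 5^0 = 4 × 1 = 4
  3 × 5^1 = 3 × 5 = 15
  3 × 5^2 = 3 × 25 = 75
  3 × 5^3 = 3 × 125 = 375
  4 × 5^4 = 4 × 625 = 2500
Sum = 4 + 15 + 75 + 375 + 2500
= 2969


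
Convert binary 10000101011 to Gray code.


Binary: 10000101011
Gray code: G = B XOR (B >> 1)
B >> 1 = 01000010101
10000101011 XOR 01000010101:
  1 XOR 0 = 1
  0 XOR 1 = 1
  0 XOR 0 = 0
  0 XOR 0 = 0
  0 XOR 0 = 0
  1 XOR 0 = 1
  0 XOR 1 = 1
  1 XOR 0 = 1
  0 XOR 1 = 1
  1 XOR 0 = 1
  1 XOR 1 = 0
= 11000111110


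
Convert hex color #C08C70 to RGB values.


Hex: #C08C70
R = C0₁₆ = 192
G = 8C₁₆ = 140
B = 70₁₆ = 112
= RGB(192, 140, 112)


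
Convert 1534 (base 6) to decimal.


Positional values (base 6):
  4 × 6^0 = 4 × 1 = 4
  3 × 6^1 = 3 × 6 = 18
  5 × 6^2 = 5 × 36 = 180
  1 × 6^3 = 1 × 216 = 216
Sum = 4 + 18 + 180 + 216
= 418


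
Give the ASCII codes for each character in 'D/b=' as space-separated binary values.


String: 'D/b='  (4 characters)
Per-character ASCII lookup:
  'D': uppercase starts at 65: 'D' = 65 + 3 = 68 → 1000100
  '/': special character: '/' = 47 → 101111
  'b': lowercase starts at 97: 'b' = 97 + 1 = 98 → 1100010
  '=': special character: '=' = 61 → 111101
= 1000100 101111 1100010 111101


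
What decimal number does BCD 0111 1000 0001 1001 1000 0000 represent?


Each 4-bit group → digit:
  0111 → 7
  1000 → 8
  0001 → 1
  1001 → 9
  1000 → 8
  0000 → 0
= 781980


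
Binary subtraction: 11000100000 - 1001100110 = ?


Align and subtract column by column (LSB to MSB, borrowing when needed):
  11000100000
- 01001100110
  -----------
  col 0: (0 - 0 borrow-in) - 0 → 0 - 0 = 0, borrow out 0
  col 1: (0 - 0 borrow-in) - 1 → borrow from next column: (0+2) - 1 = 1, borrow out 1
  col 2: (0 - 1 borrow-in) - 1 → borrow from next column: (-1+2) - 1 = 0, borrow out 1
  col 3: (0 - 1 borrow-in) - 0 → borrow from next column: (-1+2) - 0 = 1, borrow out 1
  col 4: (0 - 1 borrow-in) - 0 → borrow from next column: (-1+2) - 0 = 1, borrow out 1
  col 5: (1 - 1 borrow-in) - 1 → borrow from next column: (0+2) - 1 = 1, borrow out 1
  col 6: (0 - 1 borrow-in) - 1 → borrow from next column: (-1+2) - 1 = 0, borrow out 1
  col 7: (0 - 1 borrow-in) - 0 → borrow from next column: (-1+2) - 0 = 1, borrow out 1
  col 8: (0 - 1 borrow-in) - 0 → borrow from next column: (-1+2) - 0 = 1, borrow out 1
  col 9: (1 - 1 borrow-in) - 1 → borrow from next column: (0+2) - 1 = 1, borrow out 1
  col 10: (1 - 1 borrow-in) - 0 → 0 - 0 = 0, borrow out 0
Reading bits MSB→LSB: 01110111010
Strip leading zeros: 1110111010
= 1110111010


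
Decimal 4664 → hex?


Divide by 16 repeatedly:
4664 ÷ 16 = 291 remainder 8 (8)
291 ÷ 16 = 18 remainder 3 (3)
18 ÷ 16 = 1 remainder 2 (2)
1 ÷ 16 = 0 remainder 1 (1)
Reading remainders bottom-up:
= 0x1238


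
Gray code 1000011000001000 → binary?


Gray code: 1000011000001000
MSB stays the same: 1
Each subsequent bit = prev_binary XOR current_gray:
  B[1] = 1 XOR 0 = 1
  B[2] = 1 XOR 0 = 1
  B[3] = 1 XOR 0 = 1
  B[4] = 1 XOR 0 = 1
  B[5] = 1 XOR 1 = 0
  B[6] = 0 XOR 1 = 1
  B[7] = 1 XOR 0 = 1
  B[8] = 1 XOR 0 = 1
  B[9] = 1 XOR 0 = 1
  B[10] = 1 XOR 0 = 1
  B[11] = 1 XOR 0 = 1
  B[12] = 1 XOR 1 = 0
  B[13] = 0 XOR 0 = 0
  B[14] = 0 XOR 0 = 0
  B[15] = 0 XOR 0 = 0
= 1111101111110000 (64496 decimal)


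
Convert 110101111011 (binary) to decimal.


Positional values:
Bit 0: 1 × 2^0 = 1
Bit 1: 1 × 2^1 = 2
Bit 3: 1 × 2^3 = 8
Bit 4: 1 × 2^4 = 16
Bit 5: 1 × 2^5 = 32
Bit 6: 1 × 2^6 = 64
Bit 8: 1 × 2^8 = 256
Bit 10: 1 × 2^10 = 1024
Bit 11: 1 × 2^11 = 2048
Sum = 1 + 2 + 8 + 16 + 32 + 64 + 256 + 1024 + 2048
= 3451


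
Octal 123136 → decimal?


Positional values:
Position 0: 6 × 8^0 = 6
Position 1: 3 × 8^1 = 24
Position 2: 1 × 8^2 = 64
Position 3: 3 × 8^3 = 1536
Position 4: 2 × 8^4 = 8192
Position 5: 1 × 8^5 = 32768
Sum = 6 + 24 + 64 + 1536 + 8192 + 32768
= 42590


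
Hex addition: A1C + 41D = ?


Align and add column by column (LSB to MSB, each column mod 16 with carry):
  0A1C
+ 041D
  ----
  col 0: C(12) + D(13) + 0 (carry in) = 25 → 9(9), carry out 1
  col 1: 1(1) + 1(1) + 1 (carry in) = 3 → 3(3), carry out 0
  col 2: A(10) + 4(4) + 0 (carry in) = 14 → E(14), carry out 0
  col 3: 0(0) + 0(0) + 0 (carry in) = 0 → 0(0), carry out 0
Reading digits MSB→LSB: 0E39
Strip leading zeros: E39
= 0xE39


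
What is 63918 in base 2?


Divide by 2 repeatedly:
63918 ÷ 2 = 31959 remainder 0
31959 ÷ 2 = 15979 remainder 1
15979 ÷ 2 = 7989 remainder 1
7989 ÷ 2 = 3994 remainder 1
3994 ÷ 2 = 1997 remainder 0
1997 ÷ 2 = 998 remainder 1
998 ÷ 2 = 499 remainder 0
499 ÷ 2 = 249 remainder 1
249 ÷ 2 = 124 remainder 1
124 ÷ 2 = 62 remainder 0
62 ÷ 2 = 31 remainder 0
31 ÷ 2 = 15 remainder 1
15 ÷ 2 = 7 remainder 1
7 ÷ 2 = 3 remainder 1
3 ÷ 2 = 1 remainder 1
1 ÷ 2 = 0 remainder 1
Reading remainders bottom-up:
= 1111100110101110


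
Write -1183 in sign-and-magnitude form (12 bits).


Sign bit: 1 (negative)
Magnitude: 1183 = 10010011111
= 110010011111


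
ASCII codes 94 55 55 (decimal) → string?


Codes (decimal): 94 55 55
Per-code ASCII lookup:
  94  (special character) → '^'
  55  (range 48-57: digits, 55 - 48 = 7) → '7'
  55  (range 48-57: digits, 55 - 48 = 7) → '7'
= '^77'


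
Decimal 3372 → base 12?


Divide by 12 repeatedly:
3372 ÷ 12 = 281 remainder 0
281 ÷ 12 = 23 remainder 5
23 ÷ 12 = 1 remainder 11
1 ÷ 12 = 0 remainder 1
Reading remainders bottom-up:
= 1B50


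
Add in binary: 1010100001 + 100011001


Align and add column by column (LSB to MSB, carry propagating):
  01010100001
+ 00100011001
  -----------
  col 0: 1 + 1 + 0 (carry in) = 2 → bit 0, carry out 1
  col 1: 0 + 0 + 1 (carry in) = 1 → bit 1, carry out 0
  col 2: 0 + 0 + 0 (carry in) = 0 → bit 0, carry out 0
  col 3: 0 + 1 + 0 (carry in) = 1 → bit 1, carry out 0
  col 4: 0 + 1 + 0 (carry in) = 1 → bit 1, carry out 0
  col 5: 1 + 0 + 0 (carry in) = 1 → bit 1, carry out 0
  col 6: 0 + 0 + 0 (carry in) = 0 → bit 0, carry out 0
  col 7: 1 + 0 + 0 (carry in) = 1 → bit 1, carry out 0
  col 8: 0 + 1 + 0 (carry in) = 1 → bit 1, carry out 0
  col 9: 1 + 0 + 0 (carry in) = 1 → bit 1, carry out 0
  col 10: 0 + 0 + 0 (carry in) = 0 → bit 0, carry out 0
Reading bits MSB→LSB: 01110111010
Strip leading zeros: 1110111010
= 1110111010


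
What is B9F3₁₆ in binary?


Each hex digit → 4 binary bits:
  B = 1011
  9 = 1001
  F = 1111
  3 = 0011
Concatenate: 1011 1001 1111 0011
= 1011100111110011


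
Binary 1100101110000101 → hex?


Group into 4-bit nibbles: 1100101110000101
  1100 = C
  1011 = B
  1000 = 8
  0101 = 5
= 0xCB85


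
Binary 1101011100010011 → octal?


Group into 3-bit groups: 001101011100010011
  001 = 1
  101 = 5
  011 = 3
  100 = 4
  010 = 2
  011 = 3
= 0o153423


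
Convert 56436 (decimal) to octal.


Divide by 8 repeatedly:
56436 ÷ 8 = 7054 remainder 4
7054 ÷ 8 = 881 remainder 6
881 ÷ 8 = 110 remainder 1
110 ÷ 8 = 13 remainder 6
13 ÷ 8 = 1 remainder 5
1 ÷ 8 = 0 remainder 1
Reading remainders bottom-up:
= 0o156164


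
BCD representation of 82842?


Each digit → 4-bit binary:
  8 → 1000
  2 → 0010
  8 → 1000
  4 → 0100
  2 → 0010
= 1000 0010 1000 0100 0010


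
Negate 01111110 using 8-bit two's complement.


Original: 01111110
Step 1 - Invert all bits: 10000001
Step 2 - Add 1: 10000001 + 1
= 10000010 (represents -126)


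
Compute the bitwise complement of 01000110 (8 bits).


Original: 01000110
Invert all bits:
  bit 0: 0 → 1
  bit 1: 1 → 0
  bit 2: 0 → 1
  bit 3: 0 → 1
  bit 4: 0 → 1
  bit 5: 1 → 0
  bit 6: 1 → 0
  bit 7: 0 → 1
= 10111001


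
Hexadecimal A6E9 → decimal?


Positional values:
Position 0: 9 × 16^0 = 9 × 1 = 9
Position 1: E × 16^1 = 14 × 16 = 224
Position 2: 6 × 16^2 = 6 × 256 = 1536
Position 3: A × 16^3 = 10 × 4096 = 40960
Sum = 9 + 224 + 1536 + 40960
= 42729


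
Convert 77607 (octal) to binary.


Each octal digit → 3 binary bits:
  7 = 111
  7 = 111
  6 = 110
  0 = 000
  7 = 111
Concatenate: 111 111 110 000 111
= 111111110000111


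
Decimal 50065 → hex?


Divide by 16 repeatedly:
50065 ÷ 16 = 3129 remainder 1 (1)
3129 ÷ 16 = 195 remainder 9 (9)
195 ÷ 16 = 12 remainder 3 (3)
12 ÷ 16 = 0 remainder 12 (C)
Reading remainders bottom-up:
= 0xC391


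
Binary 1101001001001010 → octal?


Group into 3-bit groups: 001101001001001010
  001 = 1
  101 = 5
  001 = 1
  001 = 1
  001 = 1
  010 = 2
= 0o151112


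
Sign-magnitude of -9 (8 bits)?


Sign bit: 1 (negative)
Magnitude: 9 = 0001001
= 10001001


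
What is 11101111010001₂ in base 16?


Group into 4-bit nibbles: 0011101111010001
  0011 = 3
  1011 = B
  1101 = D
  0001 = 1
= 0x3BD1


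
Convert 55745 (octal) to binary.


Each octal digit → 3 binary bits:
  5 = 101
  5 = 101
  7 = 111
  4 = 100
  5 = 101
Concatenate: 101 101 111 100 101
= 101101111100101


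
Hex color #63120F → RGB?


Hex: #63120F
R = 63₁₆ = 99
G = 12₁₆ = 18
B = 0F₁₆ = 15
= RGB(99, 18, 15)


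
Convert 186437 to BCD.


Each digit → 4-bit binary:
  1 → 0001
  8 → 1000
  6 → 0110
  4 → 0100
  3 → 0011
  7 → 0111
= 0001 1000 0110 0100 0011 0111


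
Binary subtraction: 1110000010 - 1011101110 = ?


Align and subtract column by column (LSB to MSB, borrowing when needed):
  1110000010
- 1011101110
  ----------
  col 0: (0 - 0 borrow-in) - 0 → 0 - 0 = 0, borrow out 0
  col 1: (1 - 0 borrow-in) - 1 → 1 - 1 = 0, borrow out 0
  col 2: (0 - 0 borrow-in) - 1 → borrow from next column: (0+2) - 1 = 1, borrow out 1
  col 3: (0 - 1 borrow-in) - 1 → borrow from next column: (-1+2) - 1 = 0, borrow out 1
  col 4: (0 - 1 borrow-in) - 0 → borrow from next column: (-1+2) - 0 = 1, borrow out 1
  col 5: (0 - 1 borrow-in) - 1 → borrow from next column: (-1+2) - 1 = 0, borrow out 1
  col 6: (0 - 1 borrow-in) - 1 → borrow from next column: (-1+2) - 1 = 0, borrow out 1
  col 7: (1 - 1 borrow-in) - 1 → borrow from next column: (0+2) - 1 = 1, borrow out 1
  col 8: (1 - 1 borrow-in) - 0 → 0 - 0 = 0, borrow out 0
  col 9: (1 - 0 borrow-in) - 1 → 1 - 1 = 0, borrow out 0
Reading bits MSB→LSB: 0010010100
Strip leading zeros: 10010100
= 10010100


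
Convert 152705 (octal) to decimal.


Positional values:
Position 0: 5 × 8^0 = 5
Position 1: 0 × 8^1 = 0
Position 2: 7 × 8^2 = 448
Position 3: 2 × 8^3 = 1024
Position 4: 5 × 8^4 = 20480
Position 5: 1 × 8^5 = 32768
Sum = 5 + 0 + 448 + 1024 + 20480 + 32768
= 54725


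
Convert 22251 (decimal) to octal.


Divide by 8 repeatedly:
22251 ÷ 8 = 2781 remainder 3
2781 ÷ 8 = 347 remainder 5
347 ÷ 8 = 43 remainder 3
43 ÷ 8 = 5 remainder 3
5 ÷ 8 = 0 remainder 5
Reading remainders bottom-up:
= 0o53353


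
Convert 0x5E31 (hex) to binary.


Each hex digit → 4 binary bits:
  5 = 0101
  E = 1110
  3 = 0011
  1 = 0001
Concatenate: 0101 1110 0011 0001
= 0101111000110001


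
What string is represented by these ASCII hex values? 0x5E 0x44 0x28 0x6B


Codes (hex): 0x5E 0x44 0x28 0x6B
Per-code ASCII lookup:
  0x5E = 94  (special character) → '^'
  0x44 = 68  (range 65-90: uppercase, 68 - 65 = 3) → 'D'
  0x28 = 40  (special character) → '('
  0x6B = 107  (range 97-122: lowercase, 107 - 97 = 10) → 'k'
= '^D(k'


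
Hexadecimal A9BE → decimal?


Positional values:
Position 0: E × 16^0 = 14 × 1 = 14
Position 1: B × 16^1 = 11 × 16 = 176
Position 2: 9 × 16^2 = 9 × 256 = 2304
Position 3: A × 16^3 = 10 × 4096 = 40960
Sum = 14 + 176 + 2304 + 40960
= 43454


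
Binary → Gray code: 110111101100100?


Binary: 110111101100100
Gray code: G = B XOR (B >> 1)
B >> 1 = 011011110110010
110111101100100 XOR 011011110110010:
  1 XOR 0 = 1
  1 XOR 1 = 0
  0 XOR 1 = 1
  1 XOR 0 = 1
  1 XOR 1 = 0
  1 XOR 1 = 0
  1 XOR 1 = 0
  0 XOR 1 = 1
  1 XOR 0 = 1
  1 XOR 1 = 0
  0 XOR 1 = 1
  0 XOR 0 = 0
  1 XOR 0 = 1
  0 XOR 1 = 1
  0 XOR 0 = 0
= 101100011010110


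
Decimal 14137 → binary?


Divide by 2 repeatedly:
14137 ÷ 2 = 7068 remainder 1
7068 ÷ 2 = 3534 remainder 0
3534 ÷ 2 = 1767 remainder 0
1767 ÷ 2 = 883 remainder 1
883 ÷ 2 = 441 remainder 1
441 ÷ 2 = 220 remainder 1
220 ÷ 2 = 110 remainder 0
110 ÷ 2 = 55 remainder 0
55 ÷ 2 = 27 remainder 1
27 ÷ 2 = 13 remainder 1
13 ÷ 2 = 6 remainder 1
6 ÷ 2 = 3 remainder 0
3 ÷ 2 = 1 remainder 1
1 ÷ 2 = 0 remainder 1
Reading remainders bottom-up:
= 11011100111001


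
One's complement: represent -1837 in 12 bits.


Original: 011100101101
Invert all bits:
  bit 0: 0 → 1
  bit 1: 1 → 0
  bit 2: 1 → 0
  bit 3: 1 → 0
  bit 4: 0 → 1
  bit 5: 0 → 1
  bit 6: 1 → 0
  bit 7: 0 → 1
  bit 8: 1 → 0
  bit 9: 1 → 0
  bit 10: 0 → 1
  bit 11: 1 → 0
= 100011010010


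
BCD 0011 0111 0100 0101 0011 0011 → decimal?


Each 4-bit group → digit:
  0011 → 3
  0111 → 7
  0100 → 4
  0101 → 5
  0011 → 3
  0011 → 3
= 374533


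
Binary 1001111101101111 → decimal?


Positional values:
Bit 0: 1 × 2^0 = 1
Bit 1: 1 × 2^1 = 2
Bit 2: 1 × 2^2 = 4
Bit 3: 1 × 2^3 = 8
Bit 5: 1 × 2^5 = 32
Bit 6: 1 × 2^6 = 64
Bit 8: 1 × 2^8 = 256
Bit 9: 1 × 2^9 = 512
Bit 10: 1 × 2^10 = 1024
Bit 11: 1 × 2^11 = 2048
Bit 12: 1 × 2^12 = 4096
Bit 15: 1 × 2^15 = 32768
Sum = 1 + 2 + 4 + 8 + 32 + 64 + 256 + 512 + 1024 + 2048 + 4096 + 32768
= 40815


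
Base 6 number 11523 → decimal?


Positional values (base 6):
  3 × 6^0 = 3 × 1 = 3
  2 × 6^1 = 2 × 6 = 12
  5 × 6^2 = 5 × 36 = 180
  1 × 6^3 = 1 × 216 = 216
  1 × 6^4 = 1 × 1296 = 1296
Sum = 3 + 12 + 180 + 216 + 1296
= 1707


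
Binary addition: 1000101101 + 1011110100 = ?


Align and add column by column (LSB to MSB, carry propagating):
  01000101101
+ 01011110100
  -----------
  col 0: 1 + 0 + 0 (carry in) = 1 → bit 1, carry out 0
  col 1: 0 + 0 + 0 (carry in) = 0 → bit 0, carry out 0
  col 2: 1 + 1 + 0 (carry in) = 2 → bit 0, carry out 1
  col 3: 1 + 0 + 1 (carry in) = 2 → bit 0, carry out 1
  col 4: 0 + 1 + 1 (carry in) = 2 → bit 0, carry out 1
  col 5: 1 + 1 + 1 (carry in) = 3 → bit 1, carry out 1
  col 6: 0 + 1 + 1 (carry in) = 2 → bit 0, carry out 1
  col 7: 0 + 1 + 1 (carry in) = 2 → bit 0, carry out 1
  col 8: 0 + 0 + 1 (carry in) = 1 → bit 1, carry out 0
  col 9: 1 + 1 + 0 (carry in) = 2 → bit 0, carry out 1
  col 10: 0 + 0 + 1 (carry in) = 1 → bit 1, carry out 0
Reading bits MSB→LSB: 10100100001
Strip leading zeros: 10100100001
= 10100100001


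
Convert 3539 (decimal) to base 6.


Divide by 6 repeatedly:
3539 ÷ 6 = 589 remainder 5
589 ÷ 6 = 98 remainder 1
98 ÷ 6 = 16 remainder 2
16 ÷ 6 = 2 remainder 4
2 ÷ 6 = 0 remainder 2
Reading remainders bottom-up:
= 24215


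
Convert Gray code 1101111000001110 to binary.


Gray code: 1101111000001110
MSB stays the same: 1
Each subsequent bit = prev_binary XOR current_gray:
  B[1] = 1 XOR 1 = 0
  B[2] = 0 XOR 0 = 0
  B[3] = 0 XOR 1 = 1
  B[4] = 1 XOR 1 = 0
  B[5] = 0 XOR 1 = 1
  B[6] = 1 XOR 1 = 0
  B[7] = 0 XOR 0 = 0
  B[8] = 0 XOR 0 = 0
  B[9] = 0 XOR 0 = 0
  B[10] = 0 XOR 0 = 0
  B[11] = 0 XOR 0 = 0
  B[12] = 0 XOR 1 = 1
  B[13] = 1 XOR 1 = 0
  B[14] = 0 XOR 1 = 1
  B[15] = 1 XOR 0 = 1
= 1001010000001011 (37899 decimal)


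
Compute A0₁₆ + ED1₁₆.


Align and add column by column (LSB to MSB, each column mod 16 with carry):
  00A0
+ 0ED1
  ----
  col 0: 0(0) + 1(1) + 0 (carry in) = 1 → 1(1), carry out 0
  col 1: A(10) + D(13) + 0 (carry in) = 23 → 7(7), carry out 1
  col 2: 0(0) + E(14) + 1 (carry in) = 15 → F(15), carry out 0
  col 3: 0(0) + 0(0) + 0 (carry in) = 0 → 0(0), carry out 0
Reading digits MSB→LSB: 0F71
Strip leading zeros: F71
= 0xF71


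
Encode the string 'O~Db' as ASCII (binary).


String: 'O~Db'  (4 characters)
Per-character ASCII lookup:
  'O': uppercase starts at 65: 'O' = 65 + 14 = 79 → 1001111
  '~': special character: '~' = 126 → 1111110
  'D': uppercase starts at 65: 'D' = 65 + 3 = 68 → 1000100
  'b': lowercase starts at 97: 'b' = 97 + 1 = 98 → 1100010
= 1001111 1111110 1000100 1100010


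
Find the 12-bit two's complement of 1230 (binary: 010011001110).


Original: 010011001110
Step 1 - Invert all bits: 101100110001
Step 2 - Add 1: 101100110001 + 1
= 101100110010 (represents -1230)


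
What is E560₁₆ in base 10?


Positional values:
Position 0: 0 × 16^0 = 0 × 1 = 0
Position 1: 6 × 16^1 = 6 × 16 = 96
Position 2: 5 × 16^2 = 5 × 256 = 1280
Position 3: E × 16^3 = 14 × 4096 = 57344
Sum = 0 + 96 + 1280 + 57344
= 58720


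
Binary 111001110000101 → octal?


Group into 3-bit groups: 111001110000101
  111 = 7
  001 = 1
  110 = 6
  000 = 0
  101 = 5
= 0o71605


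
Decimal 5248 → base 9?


Divide by 9 repeatedly:
5248 ÷ 9 = 583 remainder 1
583 ÷ 9 = 64 remainder 7
64 ÷ 9 = 7 remainder 1
7 ÷ 9 = 0 remainder 7
Reading remainders bottom-up:
= 7171


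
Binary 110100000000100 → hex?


Group into 4-bit nibbles: 0110100000000100
  0110 = 6
  1000 = 8
  0000 = 0
  0100 = 4
= 0x6804


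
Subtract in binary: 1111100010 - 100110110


Align and subtract column by column (LSB to MSB, borrowing when needed):
  1111100010
- 0100110110
  ----------
  col 0: (0 - 0 borrow-in) - 0 → 0 - 0 = 0, borrow out 0
  col 1: (1 - 0 borrow-in) - 1 → 1 - 1 = 0, borrow out 0
  col 2: (0 - 0 borrow-in) - 1 → borrow from next column: (0+2) - 1 = 1, borrow out 1
  col 3: (0 - 1 borrow-in) - 0 → borrow from next column: (-1+2) - 0 = 1, borrow out 1
  col 4: (0 - 1 borrow-in) - 1 → borrow from next column: (-1+2) - 1 = 0, borrow out 1
  col 5: (1 - 1 borrow-in) - 1 → borrow from next column: (0+2) - 1 = 1, borrow out 1
  col 6: (1 - 1 borrow-in) - 0 → 0 - 0 = 0, borrow out 0
  col 7: (1 - 0 borrow-in) - 0 → 1 - 0 = 1, borrow out 0
  col 8: (1 - 0 borrow-in) - 1 → 1 - 1 = 0, borrow out 0
  col 9: (1 - 0 borrow-in) - 0 → 1 - 0 = 1, borrow out 0
Reading bits MSB→LSB: 1010101100
Strip leading zeros: 1010101100
= 1010101100


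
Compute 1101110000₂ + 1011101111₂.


Align and add column by column (LSB to MSB, carry propagating):
  01101110000
+ 01011101111
  -----------
  col 0: 0 + 1 + 0 (carry in) = 1 → bit 1, carry out 0
  col 1: 0 + 1 + 0 (carry in) = 1 → bit 1, carry out 0
  col 2: 0 + 1 + 0 (carry in) = 1 → bit 1, carry out 0
  col 3: 0 + 1 + 0 (carry in) = 1 → bit 1, carry out 0
  col 4: 1 + 0 + 0 (carry in) = 1 → bit 1, carry out 0
  col 5: 1 + 1 + 0 (carry in) = 2 → bit 0, carry out 1
  col 6: 1 + 1 + 1 (carry in) = 3 → bit 1, carry out 1
  col 7: 0 + 1 + 1 (carry in) = 2 → bit 0, carry out 1
  col 8: 1 + 0 + 1 (carry in) = 2 → bit 0, carry out 1
  col 9: 1 + 1 + 1 (carry in) = 3 → bit 1, carry out 1
  col 10: 0 + 0 + 1 (carry in) = 1 → bit 1, carry out 0
Reading bits MSB→LSB: 11001011111
Strip leading zeros: 11001011111
= 11001011111


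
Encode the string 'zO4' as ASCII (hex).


String: 'zO4'  (3 characters)
Per-character ASCII lookup:
  'z': lowercase starts at 97: 'z' = 97 + 25 = 122 → 0x7A
  'O': uppercase starts at 65: 'O' = 65 + 14 = 79 → 0x4F
  '4': digits start at 48: '4' = 48 + 4 = 52 → 0x34
= 0x7A 0x4F 0x34


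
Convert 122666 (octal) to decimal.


Positional values:
Position 0: 6 × 8^0 = 6
Position 1: 6 × 8^1 = 48
Position 2: 6 × 8^2 = 384
Position 3: 2 × 8^3 = 1024
Position 4: 2 × 8^4 = 8192
Position 5: 1 × 8^5 = 32768
Sum = 6 + 48 + 384 + 1024 + 8192 + 32768
= 42422


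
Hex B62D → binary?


Each hex digit → 4 binary bits:
  B = 1011
  6 = 0110
  2 = 0010
  D = 1101
Concatenate: 1011 0110 0010 1101
= 1011011000101101


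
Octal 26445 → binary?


Each octal digit → 3 binary bits:
  2 = 010
  6 = 110
  4 = 100
  4 = 100
  5 = 101
Concatenate: 010 110 100 100 101
= 010110100100101


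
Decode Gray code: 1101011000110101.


Gray code: 1101011000110101
MSB stays the same: 1
Each subsequent bit = prev_binary XOR current_gray:
  B[1] = 1 XOR 1 = 0
  B[2] = 0 XOR 0 = 0
  B[3] = 0 XOR 1 = 1
  B[4] = 1 XOR 0 = 1
  B[5] = 1 XOR 1 = 0
  B[6] = 0 XOR 1 = 1
  B[7] = 1 XOR 0 = 1
  B[8] = 1 XOR 0 = 1
  B[9] = 1 XOR 0 = 1
  B[10] = 1 XOR 1 = 0
  B[11] = 0 XOR 1 = 1
  B[12] = 1 XOR 0 = 1
  B[13] = 1 XOR 1 = 0
  B[14] = 0 XOR 0 = 0
  B[15] = 0 XOR 1 = 1
= 1001101111011001 (39897 decimal)


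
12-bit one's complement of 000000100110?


Original: 000000100110
Invert all bits:
  bit 0: 0 → 1
  bit 1: 0 → 1
  bit 2: 0 → 1
  bit 3: 0 → 1
  bit 4: 0 → 1
  bit 5: 0 → 1
  bit 6: 1 → 0
  bit 7: 0 → 1
  bit 8: 0 → 1
  bit 9: 1 → 0
  bit 10: 1 → 0
  bit 11: 0 → 1
= 111111011001


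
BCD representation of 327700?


Each digit → 4-bit binary:
  3 → 0011
  2 → 0010
  7 → 0111
  7 → 0111
  0 → 0000
  0 → 0000
= 0011 0010 0111 0111 0000 0000


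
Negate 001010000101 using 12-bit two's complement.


Original: 001010000101
Step 1 - Invert all bits: 110101111010
Step 2 - Add 1: 110101111010 + 1
= 110101111011 (represents -645)


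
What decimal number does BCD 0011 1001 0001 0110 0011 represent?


Each 4-bit group → digit:
  0011 → 3
  1001 → 9
  0001 → 1
  0110 → 6
  0011 → 3
= 39163


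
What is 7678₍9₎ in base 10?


Positional values (base 9):
  8 × 9^0 = 8 × 1 = 8
  7 × 9^1 = 7 × 9 = 63
  6 × 9^2 = 6 × 81 = 486
  7 × 9^3 = 7 × 729 = 5103
Sum = 8 + 63 + 486 + 5103
= 5660


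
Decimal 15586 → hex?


Divide by 16 repeatedly:
15586 ÷ 16 = 974 remainder 2 (2)
974 ÷ 16 = 60 remainder 14 (E)
60 ÷ 16 = 3 remainder 12 (C)
3 ÷ 16 = 0 remainder 3 (3)
Reading remainders bottom-up:
= 0x3CE2


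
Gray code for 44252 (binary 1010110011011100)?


Binary: 1010110011011100
Gray code: G = B XOR (B >> 1)
B >> 1 = 0101011001101110
1010110011011100 XOR 0101011001101110:
  1 XOR 0 = 1
  0 XOR 1 = 1
  1 XOR 0 = 1
  0 XOR 1 = 1
  1 XOR 0 = 1
  1 XOR 1 = 0
  0 XOR 1 = 1
  0 XOR 0 = 0
  1 XOR 0 = 1
  1 XOR 1 = 0
  0 XOR 1 = 1
  1 XOR 0 = 1
  1 XOR 1 = 0
  1 XOR 1 = 0
  0 XOR 1 = 1
  0 XOR 0 = 0
= 1111101010110010


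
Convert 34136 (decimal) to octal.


Divide by 8 repeatedly:
34136 ÷ 8 = 4267 remainder 0
4267 ÷ 8 = 533 remainder 3
533 ÷ 8 = 66 remainder 5
66 ÷ 8 = 8 remainder 2
8 ÷ 8 = 1 remainder 0
1 ÷ 8 = 0 remainder 1
Reading remainders bottom-up:
= 0o102530


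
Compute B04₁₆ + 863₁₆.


Align and add column by column (LSB to MSB, each column mod 16 with carry):
  0B04
+ 0863
  ----
  col 0: 4(4) + 3(3) + 0 (carry in) = 7 → 7(7), carry out 0
  col 1: 0(0) + 6(6) + 0 (carry in) = 6 → 6(6), carry out 0
  col 2: B(11) + 8(8) + 0 (carry in) = 19 → 3(3), carry out 1
  col 3: 0(0) + 0(0) + 1 (carry in) = 1 → 1(1), carry out 0
Reading digits MSB→LSB: 1367
Strip leading zeros: 1367
= 0x1367


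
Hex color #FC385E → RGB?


Hex: #FC385E
R = FC₁₆ = 252
G = 38₁₆ = 56
B = 5E₁₆ = 94
= RGB(252, 56, 94)


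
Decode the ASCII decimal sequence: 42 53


Codes (decimal): 42 53
Per-code ASCII lookup:
  42  (special character) → '*'
  53  (range 48-57: digits, 53 - 48 = 5) → '5'
= '*5'


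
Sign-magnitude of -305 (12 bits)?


Sign bit: 1 (negative)
Magnitude: 305 = 00100110001
= 100100110001


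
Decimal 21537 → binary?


Divide by 2 repeatedly:
21537 ÷ 2 = 10768 remainder 1
10768 ÷ 2 = 5384 remainder 0
5384 ÷ 2 = 2692 remainder 0
2692 ÷ 2 = 1346 remainder 0
1346 ÷ 2 = 673 remainder 0
673 ÷ 2 = 336 remainder 1
336 ÷ 2 = 168 remainder 0
168 ÷ 2 = 84 remainder 0
84 ÷ 2 = 42 remainder 0
42 ÷ 2 = 21 remainder 0
21 ÷ 2 = 10 remainder 1
10 ÷ 2 = 5 remainder 0
5 ÷ 2 = 2 remainder 1
2 ÷ 2 = 1 remainder 0
1 ÷ 2 = 0 remainder 1
Reading remainders bottom-up:
= 101010000100001


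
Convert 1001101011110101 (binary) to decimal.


Positional values:
Bit 0: 1 × 2^0 = 1
Bit 2: 1 × 2^2 = 4
Bit 4: 1 × 2^4 = 16
Bit 5: 1 × 2^5 = 32
Bit 6: 1 × 2^6 = 64
Bit 7: 1 × 2^7 = 128
Bit 9: 1 × 2^9 = 512
Bit 11: 1 × 2^11 = 2048
Bit 12: 1 × 2^12 = 4096
Bit 15: 1 × 2^15 = 32768
Sum = 1 + 4 + 16 + 32 + 64 + 128 + 512 + 2048 + 4096 + 32768
= 39669


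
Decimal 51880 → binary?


Divide by 2 repeatedly:
51880 ÷ 2 = 25940 remainder 0
25940 ÷ 2 = 12970 remainder 0
12970 ÷ 2 = 6485 remainder 0
6485 ÷ 2 = 3242 remainder 1
3242 ÷ 2 = 1621 remainder 0
1621 ÷ 2 = 810 remainder 1
810 ÷ 2 = 405 remainder 0
405 ÷ 2 = 202 remainder 1
202 ÷ 2 = 101 remainder 0
101 ÷ 2 = 50 remainder 1
50 ÷ 2 = 25 remainder 0
25 ÷ 2 = 12 remainder 1
12 ÷ 2 = 6 remainder 0
6 ÷ 2 = 3 remainder 0
3 ÷ 2 = 1 remainder 1
1 ÷ 2 = 0 remainder 1
Reading remainders bottom-up:
= 1100101010101000


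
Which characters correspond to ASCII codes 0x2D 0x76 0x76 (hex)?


Codes (hex): 0x2D 0x76 0x76
Per-code ASCII lookup:
  0x2D = 45  (special character) → '-'
  0x76 = 118  (range 97-122: lowercase, 118 - 97 = 21) → 'v'
  0x76 = 118  (range 97-122: lowercase, 118 - 97 = 21) → 'v'
= '-vv'


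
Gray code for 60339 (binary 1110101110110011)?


Binary: 1110101110110011
Gray code: G = B XOR (B >> 1)
B >> 1 = 0111010111011001
1110101110110011 XOR 0111010111011001:
  1 XOR 0 = 1
  1 XOR 1 = 0
  1 XOR 1 = 0
  0 XOR 1 = 1
  1 XOR 0 = 1
  0 XOR 1 = 1
  1 XOR 0 = 1
  1 XOR 1 = 0
  1 XOR 1 = 0
  0 XOR 1 = 1
  1 XOR 0 = 1
  1 XOR 1 = 0
  0 XOR 1 = 1
  0 XOR 0 = 0
  1 XOR 0 = 1
  1 XOR 1 = 0
= 1001111001101010


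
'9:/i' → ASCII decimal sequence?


String: '9:/i'  (4 characters)
Per-character ASCII lookup:
  '9': digits start at 48: '9' = 48 + 9 = 57
  ':': special character: ':' = 58
  '/': special character: '/' = 47
  'i': lowercase starts at 97: 'i' = 97 + 8 = 105
= 57 58 47 105


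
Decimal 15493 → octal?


Divide by 8 repeatedly:
15493 ÷ 8 = 1936 remainder 5
1936 ÷ 8 = 242 remainder 0
242 ÷ 8 = 30 remainder 2
30 ÷ 8 = 3 remainder 6
3 ÷ 8 = 0 remainder 3
Reading remainders bottom-up:
= 0o36205


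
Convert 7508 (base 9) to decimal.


Positional values (base 9):
  8 × 9^0 = 8 × 1 = 8
  0 × 9^1 = 0 × 9 = 0
  5 × 9^2 = 5 × 81 = 405
  7 × 9^3 = 7 × 729 = 5103
Sum = 8 + 0 + 405 + 5103
= 5516


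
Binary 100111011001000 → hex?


Group into 4-bit nibbles: 0100111011001000
  0100 = 4
  1110 = E
  1100 = C
  1000 = 8
= 0x4EC8


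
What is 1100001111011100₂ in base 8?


Group into 3-bit groups: 001100001111011100
  001 = 1
  100 = 4
  001 = 1
  111 = 7
  011 = 3
  100 = 4
= 0o141734


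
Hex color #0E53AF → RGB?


Hex: #0E53AF
R = 0E₁₆ = 14
G = 53₁₆ = 83
B = AF₁₆ = 175
= RGB(14, 83, 175)


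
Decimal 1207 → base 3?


Divide by 3 repeatedly:
1207 ÷ 3 = 402 remainder 1
402 ÷ 3 = 134 remainder 0
134 ÷ 3 = 44 remainder 2
44 ÷ 3 = 14 remainder 2
14 ÷ 3 = 4 remainder 2
4 ÷ 3 = 1 remainder 1
1 ÷ 3 = 0 remainder 1
Reading remainders bottom-up:
= 1122201


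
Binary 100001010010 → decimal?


Positional values:
Bit 1: 1 × 2^1 = 2
Bit 4: 1 × 2^4 = 16
Bit 6: 1 × 2^6 = 64
Bit 11: 1 × 2^11 = 2048
Sum = 2 + 16 + 64 + 2048
= 2130


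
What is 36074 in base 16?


Divide by 16 repeatedly:
36074 ÷ 16 = 2254 remainder 10 (A)
2254 ÷ 16 = 140 remainder 14 (E)
140 ÷ 16 = 8 remainder 12 (C)
8 ÷ 16 = 0 remainder 8 (8)
Reading remainders bottom-up:
= 0x8CEA


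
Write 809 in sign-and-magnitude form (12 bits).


Sign bit: 0 (positive)
Magnitude: 809 = 01100101001
= 001100101001


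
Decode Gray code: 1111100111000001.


Gray code: 1111100111000001
MSB stays the same: 1
Each subsequent bit = prev_binary XOR current_gray:
  B[1] = 1 XOR 1 = 0
  B[2] = 0 XOR 1 = 1
  B[3] = 1 XOR 1 = 0
  B[4] = 0 XOR 1 = 1
  B[5] = 1 XOR 0 = 1
  B[6] = 1 XOR 0 = 1
  B[7] = 1 XOR 1 = 0
  B[8] = 0 XOR 1 = 1
  B[9] = 1 XOR 1 = 0
  B[10] = 0 XOR 0 = 0
  B[11] = 0 XOR 0 = 0
  B[12] = 0 XOR 0 = 0
  B[13] = 0 XOR 0 = 0
  B[14] = 0 XOR 0 = 0
  B[15] = 0 XOR 1 = 1
= 1010111010000001 (44673 decimal)


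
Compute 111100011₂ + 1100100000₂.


Align and add column by column (LSB to MSB, carry propagating):
  00111100011
+ 01100100000
  -----------
  col 0: 1 + 0 + 0 (carry in) = 1 → bit 1, carry out 0
  col 1: 1 + 0 + 0 (carry in) = 1 → bit 1, carry out 0
  col 2: 0 + 0 + 0 (carry in) = 0 → bit 0, carry out 0
  col 3: 0 + 0 + 0 (carry in) = 0 → bit 0, carry out 0
  col 4: 0 + 0 + 0 (carry in) = 0 → bit 0, carry out 0
  col 5: 1 + 1 + 0 (carry in) = 2 → bit 0, carry out 1
  col 6: 1 + 0 + 1 (carry in) = 2 → bit 0, carry out 1
  col 7: 1 + 0 + 1 (carry in) = 2 → bit 0, carry out 1
  col 8: 1 + 1 + 1 (carry in) = 3 → bit 1, carry out 1
  col 9: 0 + 1 + 1 (carry in) = 2 → bit 0, carry out 1
  col 10: 0 + 0 + 1 (carry in) = 1 → bit 1, carry out 0
Reading bits MSB→LSB: 10100000011
Strip leading zeros: 10100000011
= 10100000011


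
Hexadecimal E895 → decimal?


Positional values:
Position 0: 5 × 16^0 = 5 × 1 = 5
Position 1: 9 × 16^1 = 9 × 16 = 144
Position 2: 8 × 16^2 = 8 × 256 = 2048
Position 3: E × 16^3 = 14 × 4096 = 57344
Sum = 5 + 144 + 2048 + 57344
= 59541


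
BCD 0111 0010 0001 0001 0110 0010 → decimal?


Each 4-bit group → digit:
  0111 → 7
  0010 → 2
  0001 → 1
  0001 → 1
  0110 → 6
  0010 → 2
= 721162


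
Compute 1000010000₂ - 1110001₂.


Align and subtract column by column (LSB to MSB, borrowing when needed):
  1000010000
- 0001110001
  ----------
  col 0: (0 - 0 borrow-in) - 1 → borrow from next column: (0+2) - 1 = 1, borrow out 1
  col 1: (0 - 1 borrow-in) - 0 → borrow from next column: (-1+2) - 0 = 1, borrow out 1
  col 2: (0 - 1 borrow-in) - 0 → borrow from next column: (-1+2) - 0 = 1, borrow out 1
  col 3: (0 - 1 borrow-in) - 0 → borrow from next column: (-1+2) - 0 = 1, borrow out 1
  col 4: (1 - 1 borrow-in) - 1 → borrow from next column: (0+2) - 1 = 1, borrow out 1
  col 5: (0 - 1 borrow-in) - 1 → borrow from next column: (-1+2) - 1 = 0, borrow out 1
  col 6: (0 - 1 borrow-in) - 1 → borrow from next column: (-1+2) - 1 = 0, borrow out 1
  col 7: (0 - 1 borrow-in) - 0 → borrow from next column: (-1+2) - 0 = 1, borrow out 1
  col 8: (0 - 1 borrow-in) - 0 → borrow from next column: (-1+2) - 0 = 1, borrow out 1
  col 9: (1 - 1 borrow-in) - 0 → 0 - 0 = 0, borrow out 0
Reading bits MSB→LSB: 0110011111
Strip leading zeros: 110011111
= 110011111
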